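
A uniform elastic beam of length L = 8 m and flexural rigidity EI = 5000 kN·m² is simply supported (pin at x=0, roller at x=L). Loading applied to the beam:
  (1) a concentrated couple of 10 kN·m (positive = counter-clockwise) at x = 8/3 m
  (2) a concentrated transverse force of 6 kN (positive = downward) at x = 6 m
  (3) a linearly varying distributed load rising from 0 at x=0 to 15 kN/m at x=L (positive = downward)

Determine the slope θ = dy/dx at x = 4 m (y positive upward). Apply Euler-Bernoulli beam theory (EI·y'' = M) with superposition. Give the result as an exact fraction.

θ(4) = -101/45000 rad

Load 1 — applied couple M₀=10 kN·m at a=8/3 m (b=L-a=16/3):
  θ_1 = (M₀x²/(2L)-M₀(x-a)+C₁)/EI  [x>a] with C₁=M₀(3b²-L²)/(6L)=40/9 = (10·4²/(2·8)-10·(4-(8/3))+(40/9))/5000 = 1/4500 rad
Load 2 — point force P=6 kN at a=6 m (b=L-a=2):
  θ_2 = -Pb(L²-b²-3x²)/(6LEI)  [x≤a] = -6·2·(8²-2²-3·4²)/(6·8·5000) = -3/5000 rad
Load 3 — triangular load w₀=15 kN/m (0→w₀ over full span):
  θ_3 = -w₀(7L⁴-30L²x²+15x⁴)/(360LEI) = -15·(7·8⁴-30·8²·4²+15·4⁴)/(360·8·5000) = -7/3750 rad
Superposition: θ = Σ θ_i = -101/45000 rad ≈ -0.002244 rad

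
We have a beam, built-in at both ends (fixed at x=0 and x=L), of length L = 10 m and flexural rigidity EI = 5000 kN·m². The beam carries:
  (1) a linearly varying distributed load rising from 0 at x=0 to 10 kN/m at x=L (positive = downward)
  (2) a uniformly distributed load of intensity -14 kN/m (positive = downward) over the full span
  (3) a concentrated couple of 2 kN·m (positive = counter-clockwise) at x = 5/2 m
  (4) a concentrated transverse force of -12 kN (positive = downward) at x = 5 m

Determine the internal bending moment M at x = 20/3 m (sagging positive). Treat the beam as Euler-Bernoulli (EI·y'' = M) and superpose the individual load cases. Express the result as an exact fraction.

Load 1 — triangular load w₀=10 kN/m (0→w₀ over full span):
  M_1 = 3w₀Lx/20 - w₀L²/30 - w₀x³/(6L) = 3·10·10·(20/3)/20 - 10·10²/30 - 10·(20/3)³/(6·10) = 1400/81 kN·m
Load 2 — uniform load w=-14 kN/m over full span:
  M_2 = wLx/2 - wL²/12 - wx²/2 = (-14)·10·(20/3)/2 - (-14)·10²/12 - (-14)·(20/3)²/2 = -350/9 kN·m
Load 3 — applied couple M₀=2 kN·m at a=5/2 m (b=L-a=15/2):
  M_3 = R_Ax - M_A - M₀  [x>a] with R_A=9/40, M_A=-3/8 = (9/40)·(20/3) - (-3/8) - 2 = -1/8 kN·m
Load 4 — point force P=-12 kN at a=5 m (b=L-a=5):
  M_4 = Pa²(a+3b)(L-x)/L³ - Pa²b/L²  [x>a] = (-12)·5²·(5+3·5)·(10-(20/3))/10³ - (-12)·5²·5/10² = -5 kN·m
Superposition: M = Σ M_i = -17321/648 kN·m ≈ -26.729938 kN·m

M(20/3) = -17321/648 kN·m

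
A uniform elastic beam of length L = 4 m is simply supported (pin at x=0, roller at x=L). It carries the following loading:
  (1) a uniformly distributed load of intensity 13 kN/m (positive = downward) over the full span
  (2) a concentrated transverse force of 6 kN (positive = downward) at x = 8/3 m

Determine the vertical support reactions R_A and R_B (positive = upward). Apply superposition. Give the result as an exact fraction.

R_A = 28 kN, R_B = 30 kN

Load 1 — uniform load w=13 kN/m over full span:
  R_A = wL/2 = 13·4/2 = 26 kN
  R_B = wL/2 = 13·4/2 = 26 kN
Load 2 — point force P=6 kN at a=8/3 m (b=L-a=4/3):
  R_A = Pb/L = 6·(4/3)/4 = 2 kN
  R_B = Pa/L = 6·(8/3)/4 = 4 kN
Superposition: R_A = 28 kN, R_B = 30 kN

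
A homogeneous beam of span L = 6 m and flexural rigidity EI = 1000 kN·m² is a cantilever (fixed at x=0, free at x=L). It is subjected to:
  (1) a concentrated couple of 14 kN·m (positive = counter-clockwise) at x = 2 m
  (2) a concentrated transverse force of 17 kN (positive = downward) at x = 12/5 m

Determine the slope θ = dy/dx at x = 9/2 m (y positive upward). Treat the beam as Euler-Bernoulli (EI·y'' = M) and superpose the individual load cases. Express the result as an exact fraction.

Load 1 — applied couple M₀=14 kN·m at a=2 m (b=L-a=4):
  θ_1 = M₀a/EI  [x>a] = 14·2/1000 = 7/250 rad
Load 2 — point force P=17 kN at a=12/5 m (b=L-a=18/5):
  θ_2 = -Pa²/(2EI)  [x>a] = -17·(12/5)²/(2·1000) = -153/3125 rad
Superposition: θ = Σ θ_i = -131/6250 rad ≈ -0.020960 rad

θ(9/2) = -131/6250 rad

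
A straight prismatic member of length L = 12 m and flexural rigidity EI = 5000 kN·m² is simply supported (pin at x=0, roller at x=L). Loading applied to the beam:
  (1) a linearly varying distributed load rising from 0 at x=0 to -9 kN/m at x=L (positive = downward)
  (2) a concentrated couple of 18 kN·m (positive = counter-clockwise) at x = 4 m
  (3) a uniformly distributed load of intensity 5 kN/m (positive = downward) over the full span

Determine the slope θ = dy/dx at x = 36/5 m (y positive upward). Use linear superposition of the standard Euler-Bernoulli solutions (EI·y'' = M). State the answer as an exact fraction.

θ(36/5) = 1536/390625 rad

Load 1 — triangular load w₀=-9 kN/m (0→w₀ over full span):
  θ_1 = -w₀(7L⁴-30L²x²+15x⁴)/(360LEI) = -(-9)·(7·12⁴-30·12²·(36/5)²+15·(36/5)⁴)/(360·12·5000) = -6264/390625 rad
Load 2 — applied couple M₀=18 kN·m at a=4 m (b=L-a=8):
  θ_2 = (M₀x²/(2L)-M₀(x-a)+C₁)/EI  [x>a] with C₁=M₀(3b²-L²)/(6L)=12 = (18·(36/5)²/(2·12)-18·((36/5)-4)+12)/5000 = -21/15625 rad
Load 3 — uniform load w=5 kN/m over full span:
  θ_3 = -w(L³-6Lx²+4x³)/(24EI) = -5·(12³-6·12·(36/5)²+4·(36/5)³)/(24·5000) = 333/15625 rad
Superposition: θ = Σ θ_i = 1536/390625 rad ≈ 0.003932 rad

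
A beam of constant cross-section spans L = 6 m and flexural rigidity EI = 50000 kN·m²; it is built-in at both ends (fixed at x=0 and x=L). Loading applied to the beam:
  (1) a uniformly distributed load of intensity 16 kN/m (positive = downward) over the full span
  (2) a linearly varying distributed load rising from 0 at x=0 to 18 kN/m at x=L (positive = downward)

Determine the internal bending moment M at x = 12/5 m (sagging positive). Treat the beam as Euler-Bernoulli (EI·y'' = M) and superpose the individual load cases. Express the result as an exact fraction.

Load 1 — uniform load w=16 kN/m over full span:
  M_1 = wLx/2 - wL²/12 - wx²/2 = 16·6·(12/5)/2 - 16·6²/12 - 16·(12/5)²/2 = 528/25 kN·m
Load 2 — triangular load w₀=18 kN/m (0→w₀ over full span):
  M_2 = 3w₀Lx/20 - w₀L²/30 - w₀x³/(6L) = 3·18·6·(12/5)/20 - 18·6²/30 - 18·(12/5)³/(6·6) = 1296/125 kN·m
Superposition: M = Σ M_i = 3936/125 kN·m ≈ 31.488000 kN·m

M(12/5) = 3936/125 kN·m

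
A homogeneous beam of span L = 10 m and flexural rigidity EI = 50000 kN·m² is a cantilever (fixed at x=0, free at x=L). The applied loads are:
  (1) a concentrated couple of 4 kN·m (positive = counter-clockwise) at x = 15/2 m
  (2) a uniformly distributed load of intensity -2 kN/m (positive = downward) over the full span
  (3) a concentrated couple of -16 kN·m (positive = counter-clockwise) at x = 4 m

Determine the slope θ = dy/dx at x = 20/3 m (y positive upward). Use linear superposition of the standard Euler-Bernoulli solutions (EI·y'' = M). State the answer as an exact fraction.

Load 1 — applied couple M₀=4 kN·m at a=15/2 m (b=L-a=5/2):
  θ_1 = M₀x/EI  [x≤a] = 4·(20/3)/50000 = 1/1875 rad
Load 2 — uniform load w=-2 kN/m over full span:
  θ_2 = -wx(x²-3Lx+3L²)/(6EI) = -(-2)·(20/3)·((20/3)²-3·10·(20/3)+3·10²)/(6·50000) = 13/2025 rad
Load 3 — applied couple M₀=-16 kN·m at a=4 m (b=L-a=6):
  θ_3 = M₀a/EI  [x>a] = (-16)·4/50000 = -4/3125 rad
Superposition: θ = Σ θ_i = 1436/253125 rad ≈ 0.005673 rad

θ(20/3) = 1436/253125 rad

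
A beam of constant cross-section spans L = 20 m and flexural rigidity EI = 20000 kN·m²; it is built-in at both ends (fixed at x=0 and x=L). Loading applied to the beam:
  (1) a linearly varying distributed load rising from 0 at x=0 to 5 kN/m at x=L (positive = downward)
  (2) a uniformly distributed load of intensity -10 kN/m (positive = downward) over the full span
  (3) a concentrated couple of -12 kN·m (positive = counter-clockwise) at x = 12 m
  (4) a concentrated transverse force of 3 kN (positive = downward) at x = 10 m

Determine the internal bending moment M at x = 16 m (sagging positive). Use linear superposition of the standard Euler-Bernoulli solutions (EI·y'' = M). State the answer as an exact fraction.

M(16) = 4129/250 kN·m

Load 1 — triangular load w₀=5 kN/m (0→w₀ over full span):
  M_1 = 3w₀Lx/20 - w₀L²/30 - w₀x³/(6L) = 3·5·20·16/20 - 5·20²/30 - 5·16³/(6·20) = 8/3 kN·m
Load 2 — uniform load w=-10 kN/m over full span:
  M_2 = wLx/2 - wL²/12 - wx²/2 = (-10)·20·16/2 - (-10)·20²/12 - (-10)·16²/2 = 40/3 kN·m
Load 3 — applied couple M₀=-12 kN·m at a=12 m (b=L-a=8):
  M_3 = R_Ax - M_A - M₀  [x>a] with R_A=-108/125, M_A=-96/25 = (-108/125)·16 - (-96/25) - (-12) = 252/125 kN·m
Load 4 — point force P=3 kN at a=10 m (b=L-a=10):
  M_4 = Pa²(a+3b)(L-x)/L³ - Pa²b/L²  [x>a] = 3·10²·(10+3·10)·(20-16)/20³ - 3·10²·10/20² = -3/2 kN·m
Superposition: M = Σ M_i = 4129/250 kN·m ≈ 16.516000 kN·m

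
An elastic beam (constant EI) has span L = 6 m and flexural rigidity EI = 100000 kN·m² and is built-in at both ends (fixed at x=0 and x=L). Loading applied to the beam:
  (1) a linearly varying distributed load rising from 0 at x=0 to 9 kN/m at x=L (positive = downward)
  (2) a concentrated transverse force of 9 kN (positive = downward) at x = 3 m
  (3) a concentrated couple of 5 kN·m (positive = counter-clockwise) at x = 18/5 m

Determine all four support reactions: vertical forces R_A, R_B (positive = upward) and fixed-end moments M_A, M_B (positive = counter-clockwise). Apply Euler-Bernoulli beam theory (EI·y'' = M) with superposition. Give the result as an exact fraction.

Load 1 — triangular load w₀=9 kN/m (0→w₀ over full span):
  R_A = 3w₀L/20 = 3·9·6/20 = 81/10 kN
  M_A = w₀L²/30 = 9·6²/30 = 54/5 kN·m
  R_B = 7w₀L/20 = 7·9·6/20 = 189/10 kN
  M_B = -w₀L²/20 = -9·6²/20 = -81/5 kN·m
Load 2 — point force P=9 kN at a=3 m (b=L-a=3):
  R_A = Pb²(3a+b)/L³ = 9·3²·(3·3+3)/6³ = 9/2 kN
  M_A = Pab²/L² = 9·3·3²/6² = 27/4 kN·m
  R_B = Pa²(a+3b)/L³ = 9·3²·(3+3·3)/6³ = 9/2 kN
  M_B = -Pa²b/L² = -9·3²·3/6² = -27/4 kN·m
Load 3 — applied couple M₀=5 kN·m at a=18/5 m (b=L-a=12/5):
  R_A = 6M₀ab/L³ = 6·5·(18/5)·(12/5)/6³ = 6/5 kN
  M_A = M₀b(2a-b)/L² = 5·(12/5)·(2·(18/5)-(12/5))/6² = 8/5 kN·m
  R_B = -6M₀ab/L³ = -6·5·(18/5)·(12/5)/6³ = -6/5 kN
  M_B = M₀a(2b-a)/L² = 5·(18/5)·(2·(12/5)-(18/5))/6² = 3/5 kN·m
Superposition: R_A = 69/5 kN, M_A = 383/20 kN·m, R_B = 111/5 kN, M_B = -447/20 kN·m

R_A = 69/5 kN, M_A = 383/20 kN·m, R_B = 111/5 kN, M_B = -447/20 kN·m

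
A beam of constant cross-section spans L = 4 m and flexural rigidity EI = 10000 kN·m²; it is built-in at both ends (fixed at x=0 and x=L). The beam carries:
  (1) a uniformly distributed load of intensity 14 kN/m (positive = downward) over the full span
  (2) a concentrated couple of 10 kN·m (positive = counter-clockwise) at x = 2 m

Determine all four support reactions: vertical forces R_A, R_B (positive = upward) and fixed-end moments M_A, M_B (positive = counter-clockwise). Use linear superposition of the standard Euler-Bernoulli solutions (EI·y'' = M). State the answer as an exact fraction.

Load 1 — uniform load w=14 kN/m over full span:
  R_A = wL/2 = 14·4/2 = 28 kN
  M_A = wL²/12 = 14·4²/12 = 56/3 kN·m
  R_B = wL/2 = 14·4/2 = 28 kN
  M_B = -wL²/12 = -14·4²/12 = -56/3 kN·m
Load 2 — applied couple M₀=10 kN·m at a=2 m (b=L-a=2):
  R_A = 6M₀ab/L³ = 6·10·2·2/4³ = 15/4 kN
  M_A = M₀b(2a-b)/L² = 10·2·(2·2-2)/4² = 5/2 kN·m
  R_B = -6M₀ab/L³ = -6·10·2·2/4³ = -15/4 kN
  M_B = M₀a(2b-a)/L² = 10·2·(2·2-2)/4² = 5/2 kN·m
Superposition: R_A = 127/4 kN, M_A = 127/6 kN·m, R_B = 97/4 kN, M_B = -97/6 kN·m

R_A = 127/4 kN, M_A = 127/6 kN·m, R_B = 97/4 kN, M_B = -97/6 kN·m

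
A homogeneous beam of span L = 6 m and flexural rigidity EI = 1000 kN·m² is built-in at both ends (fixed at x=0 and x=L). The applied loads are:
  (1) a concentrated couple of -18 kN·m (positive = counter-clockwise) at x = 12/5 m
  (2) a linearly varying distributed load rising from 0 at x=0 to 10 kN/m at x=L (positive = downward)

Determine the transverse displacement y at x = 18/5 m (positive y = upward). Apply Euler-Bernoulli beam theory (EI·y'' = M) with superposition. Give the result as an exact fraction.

y(18/5) = -1782/78125 m

Load 1 — applied couple M₀=-18 kN·m at a=12/5 m (b=L-a=18/5):
  y_1 = (R_Ax³/6 - M_Ax²/2 - M₀(x-a)²/2)/EI  [x>a] with R_A=-108/25, M_A=-54/25 = ((-108/25)·(18/5)³/6 - (-54/25)·(18/5)²/2 - (-18)·((18/5)-(12/5))²/2)/1000 = -2592/390625 m
Load 2 — triangular load w₀=10 kN/m (0→w₀ over full span):
  y_2 = -w₀x²(L-x)²(x+2L)/(120LEI) = -10·(18/5)²·(6-(18/5))²·((18/5)+2·6)/(120·6·1000) = -6318/390625 m
Superposition: y = Σ y_i = -1782/78125 m ≈ -0.022810 m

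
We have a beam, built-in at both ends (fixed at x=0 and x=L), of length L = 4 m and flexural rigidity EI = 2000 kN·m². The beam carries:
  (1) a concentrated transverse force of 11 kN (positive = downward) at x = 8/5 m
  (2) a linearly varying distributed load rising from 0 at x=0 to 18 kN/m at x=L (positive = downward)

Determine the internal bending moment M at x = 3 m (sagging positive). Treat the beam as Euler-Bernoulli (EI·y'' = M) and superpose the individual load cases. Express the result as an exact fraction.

M(3) = 1099/500 kN·m

Load 1 — point force P=11 kN at a=8/5 m (b=L-a=12/5):
  M_1 = Pa²(a+3b)(L-x)/L³ - Pa²b/L²  [x>a] = 11·(8/5)²·((8/5)+3·(12/5))·(4-3)/4³ - 11·(8/5)²·(12/5)/4² = -44/125 kN·m
Load 2 — triangular load w₀=18 kN/m (0→w₀ over full span):
  M_2 = 3w₀Lx/20 - w₀L²/30 - w₀x³/(6L) = 3·18·4·3/20 - 18·4²/30 - 18·3³/(6·4) = 51/20 kN·m
Superposition: M = Σ M_i = 1099/500 kN·m ≈ 2.198000 kN·m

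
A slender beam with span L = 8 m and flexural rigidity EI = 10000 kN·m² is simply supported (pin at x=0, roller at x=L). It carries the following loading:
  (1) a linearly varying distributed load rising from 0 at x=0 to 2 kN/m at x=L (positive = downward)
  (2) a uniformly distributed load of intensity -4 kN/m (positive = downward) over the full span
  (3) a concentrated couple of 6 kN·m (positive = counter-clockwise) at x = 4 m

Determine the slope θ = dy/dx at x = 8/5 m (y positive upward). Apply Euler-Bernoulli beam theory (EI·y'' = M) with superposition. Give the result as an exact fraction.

θ(8/5) = 140563/28125000 rad

Load 1 — triangular load w₀=2 kN/m (0→w₀ over full span):
  θ_1 = -w₀(7L⁴-30L²x²+15x⁴)/(360LEI) = -2·(7·8⁴-30·8²·(8/5)²+15·(8/5)⁴)/(360·8·10000) = -5824/3515625 rad
Load 2 — uniform load w=-4 kN/m over full span:
  θ_2 = -w(L³-6Lx²+4x³)/(24EI) = -(-4)·(8³-6·8·(8/5)²+4·(8/5)³)/(24·10000) = 528/78125 rad
Load 3 — applied couple M₀=6 kN·m at a=4 m (b=L-a=4):
  θ_3 = (M₀x²/(2L)+C₁)/EI  [x≤a] with C₁=M₀(3b²-L²)/(6L)=-2 = (6·(8/5)²/(2·8)+(-2))/10000 = -13/125000 rad
Superposition: θ = Σ θ_i = 140563/28125000 rad ≈ 0.004998 rad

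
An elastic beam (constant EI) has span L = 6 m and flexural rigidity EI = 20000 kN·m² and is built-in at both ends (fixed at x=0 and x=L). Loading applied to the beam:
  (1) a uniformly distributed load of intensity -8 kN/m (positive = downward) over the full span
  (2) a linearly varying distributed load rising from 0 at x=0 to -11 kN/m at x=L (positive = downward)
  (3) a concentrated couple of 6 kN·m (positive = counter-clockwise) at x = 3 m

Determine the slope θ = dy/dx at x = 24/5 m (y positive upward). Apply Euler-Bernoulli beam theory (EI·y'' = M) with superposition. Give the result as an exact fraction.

Load 1 — uniform load w=-8 kN/m over full span:
  θ_1 = -wx(L-x)(L-2x)/(12EI) = -(-8)·(24/5)·(6-(24/5))·(6-2·(24/5))/(12·20000) = -54/78125 rad
Load 2 — triangular load w₀=-11 kN/m (0→w₀ over full span):
  θ_2 = -w₀(2x(L-x)(L-2x)(x+2L)+x²(L-x)²)/(120LEI) = -(-11)·(2·(24/5)·(6-(24/5))·(6-2·(24/5))·((24/5)+2·6)+(24/5)²·(6-(24/5))²)/(120·6·20000) = -198/390625 rad
Load 3 — applied couple M₀=6 kN·m at a=3 m (b=L-a=3):
  θ_3 = (R_Ax²/2 - M_Ax - M₀(x-a))/EI  [x>a] with R_A=3/2, M_A=3/2 = ((3/2)·(24/5)²/2 - (3/2)·(24/5) - 6·((24/5)-3))/20000 = -9/250000 rad
Superposition: θ = Σ θ_i = -7713/6250000 rad ≈ -0.001234 rad

θ(24/5) = -7713/6250000 rad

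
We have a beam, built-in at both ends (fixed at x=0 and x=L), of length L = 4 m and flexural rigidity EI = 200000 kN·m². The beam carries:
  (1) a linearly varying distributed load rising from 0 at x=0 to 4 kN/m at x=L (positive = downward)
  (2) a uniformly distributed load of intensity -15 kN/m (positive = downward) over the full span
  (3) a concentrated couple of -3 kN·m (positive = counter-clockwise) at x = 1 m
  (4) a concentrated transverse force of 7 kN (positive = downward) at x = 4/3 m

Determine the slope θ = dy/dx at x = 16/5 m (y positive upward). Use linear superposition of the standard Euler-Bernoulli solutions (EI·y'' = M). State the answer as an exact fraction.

Load 1 — triangular load w₀=4 kN/m (0→w₀ over full span):
  θ_1 = -w₀(2x(L-x)(L-2x)(x+2L)+x²(L-x)²)/(120LEI) = -4·(2·(16/5)·(4-(16/5))·(4-2·(16/5))·((16/5)+2·4)+(16/5)²·(4-(16/5))²)/(120·4·200000) = 32/5859375 rad
Load 2 — uniform load w=-15 kN/m over full span:
  θ_2 = -wx(L-x)(L-2x)/(12EI) = -(-15)·(16/5)·(4-(16/5))·(4-2·(16/5))/(12·200000) = -3/78125 rad
Load 3 — applied couple M₀=-3 kN·m at a=1 m (b=L-a=3):
  θ_3 = (R_Ax²/2 - M_Ax - M₀(x-a))/EI  [x>a] with R_A=-27/32, M_A=9/16 = ((-27/32)·(16/5)²/2 - (9/16)·(16/5) - (-3)·((16/5)-1))/200000 = 3/1250000 rad
Load 4 — point force P=7 kN at a=4/3 m (b=L-a=8/3):
  θ_4 = Pa²(L-x)(2bL-(3b+a)(L-x))/(2L³EI)  [x>a] = 7·(4/3)²·(4-(16/5))·(2·(8/3)·4-(3·(8/3)+(4/3))·(4-(16/5)))/(2·4³·200000) = 91/16875000 rad
Superposition: θ = Σ θ_i = -21217/843750000 rad ≈ -0.000025 rad

θ(16/5) = -21217/843750000 rad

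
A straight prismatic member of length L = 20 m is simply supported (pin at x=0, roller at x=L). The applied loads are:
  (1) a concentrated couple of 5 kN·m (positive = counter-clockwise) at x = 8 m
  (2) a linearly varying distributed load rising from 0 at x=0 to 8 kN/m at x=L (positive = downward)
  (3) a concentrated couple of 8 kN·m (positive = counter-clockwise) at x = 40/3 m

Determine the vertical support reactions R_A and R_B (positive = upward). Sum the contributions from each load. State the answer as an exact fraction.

Load 1 — applied couple M₀=5 kN·m at a=8 m (b=L-a=12):
  R_A = M₀/L = 5/20 = 1/4 kN
  R_B = -M₀/L = -5/20 = -1/4 kN
Load 2 — triangular load w₀=8 kN/m (0→w₀ over full span):
  R_A = w₀L/6 = 8·20/6 = 80/3 kN
  R_B = w₀L/3 = 8·20/3 = 160/3 kN
Load 3 — applied couple M₀=8 kN·m at a=40/3 m (b=L-a=20/3):
  R_A = M₀/L = 8/20 = 2/5 kN
  R_B = -M₀/L = -8/20 = -2/5 kN
Superposition: R_A = 1639/60 kN, R_B = 3161/60 kN

R_A = 1639/60 kN, R_B = 3161/60 kN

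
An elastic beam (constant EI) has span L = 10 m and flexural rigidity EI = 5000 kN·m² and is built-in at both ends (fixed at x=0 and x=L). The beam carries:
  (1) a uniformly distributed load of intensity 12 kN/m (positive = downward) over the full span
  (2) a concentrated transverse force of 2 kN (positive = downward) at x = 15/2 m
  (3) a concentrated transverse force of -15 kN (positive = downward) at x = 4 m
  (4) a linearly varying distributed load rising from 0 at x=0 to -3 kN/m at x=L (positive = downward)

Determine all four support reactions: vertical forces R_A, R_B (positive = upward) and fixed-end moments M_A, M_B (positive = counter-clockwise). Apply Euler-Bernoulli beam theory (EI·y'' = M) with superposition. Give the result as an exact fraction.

R_A = 18437/400 kN, M_A = 5547/80 kN·m, R_B = 18363/400 kN, M_B = -5873/80 kN·m

Load 1 — uniform load w=12 kN/m over full span:
  R_A = wL/2 = 12·10/2 = 60 kN
  M_A = wL²/12 = 12·10²/12 = 100 kN·m
  R_B = wL/2 = 12·10/2 = 60 kN
  M_B = -wL²/12 = -12·10²/12 = -100 kN·m
Load 2 — point force P=2 kN at a=15/2 m (b=L-a=5/2):
  R_A = Pb²(3a+b)/L³ = 2·(5/2)²·(3·(15/2)+(5/2))/10³ = 5/16 kN
  M_A = Pab²/L² = 2·(15/2)·(5/2)²/10² = 15/16 kN·m
  R_B = Pa²(a+3b)/L³ = 2·(15/2)²·((15/2)+3·(5/2))/10³ = 27/16 kN
  M_B = -Pa²b/L² = -2·(15/2)²·(5/2)/10² = -45/16 kN·m
Load 3 — point force P=-15 kN at a=4 m (b=L-a=6):
  R_A = Pb²(3a+b)/L³ = (-15)·6²·(3·4+6)/10³ = -243/25 kN
  M_A = Pab²/L² = (-15)·4·6²/10² = -108/5 kN·m
  R_B = Pa²(a+3b)/L³ = (-15)·4²·(4+3·6)/10³ = -132/25 kN
  M_B = -Pa²b/L² = -(-15)·4²·6/10² = 72/5 kN·m
Load 4 — triangular load w₀=-3 kN/m (0→w₀ over full span):
  R_A = 3w₀L/20 = 3·(-3)·10/20 = -9/2 kN
  M_A = w₀L²/30 = (-3)·10²/30 = -10 kN·m
  R_B = 7w₀L/20 = 7·(-3)·10/20 = -21/2 kN
  M_B = -w₀L²/20 = -(-3)·10²/20 = 15 kN·m
Superposition: R_A = 18437/400 kN, M_A = 5547/80 kN·m, R_B = 18363/400 kN, M_B = -5873/80 kN·m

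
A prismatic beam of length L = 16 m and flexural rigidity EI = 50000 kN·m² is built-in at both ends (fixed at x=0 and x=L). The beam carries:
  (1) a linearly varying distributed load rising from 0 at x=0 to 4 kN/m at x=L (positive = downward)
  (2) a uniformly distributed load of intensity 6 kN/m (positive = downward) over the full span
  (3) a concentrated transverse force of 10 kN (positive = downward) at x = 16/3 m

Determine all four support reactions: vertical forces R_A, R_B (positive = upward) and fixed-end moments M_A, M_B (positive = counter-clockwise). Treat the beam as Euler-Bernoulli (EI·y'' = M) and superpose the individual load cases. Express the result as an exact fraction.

R_A = 8776/135 kN, M_A = 25088/135 kN·m, R_B = 9854/135 kN, M_B = -25792/135 kN·m

Load 1 — triangular load w₀=4 kN/m (0→w₀ over full span):
  R_A = 3w₀L/20 = 3·4·16/20 = 48/5 kN
  M_A = w₀L²/30 = 4·16²/30 = 512/15 kN·m
  R_B = 7w₀L/20 = 7·4·16/20 = 112/5 kN
  M_B = -w₀L²/20 = -4·16²/20 = -256/5 kN·m
Load 2 — uniform load w=6 kN/m over full span:
  R_A = wL/2 = 6·16/2 = 48 kN
  M_A = wL²/12 = 6·16²/12 = 128 kN·m
  R_B = wL/2 = 6·16/2 = 48 kN
  M_B = -wL²/12 = -6·16²/12 = -128 kN·m
Load 3 — point force P=10 kN at a=16/3 m (b=L-a=32/3):
  R_A = Pb²(3a+b)/L³ = 10·(32/3)²·(3·(16/3)+(32/3))/16³ = 200/27 kN
  M_A = Pab²/L² = 10·(16/3)·(32/3)²/16² = 640/27 kN·m
  R_B = Pa²(a+3b)/L³ = 10·(16/3)²·((16/3)+3·(32/3))/16³ = 70/27 kN
  M_B = -Pa²b/L² = -10·(16/3)²·(32/3)/16² = -320/27 kN·m
Superposition: R_A = 8776/135 kN, M_A = 25088/135 kN·m, R_B = 9854/135 kN, M_B = -25792/135 kN·m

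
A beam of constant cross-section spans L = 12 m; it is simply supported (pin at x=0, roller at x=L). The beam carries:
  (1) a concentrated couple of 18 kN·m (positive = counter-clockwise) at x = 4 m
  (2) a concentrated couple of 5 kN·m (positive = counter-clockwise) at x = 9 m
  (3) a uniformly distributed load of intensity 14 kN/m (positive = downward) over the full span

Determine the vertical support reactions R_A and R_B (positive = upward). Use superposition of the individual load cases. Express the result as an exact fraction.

R_A = 1031/12 kN, R_B = 985/12 kN

Load 1 — applied couple M₀=18 kN·m at a=4 m (b=L-a=8):
  R_A = M₀/L = 18/12 = 3/2 kN
  R_B = -M₀/L = -18/12 = -3/2 kN
Load 2 — applied couple M₀=5 kN·m at a=9 m (b=L-a=3):
  R_A = M₀/L = 5/12 kN
  R_B = -M₀/L = -5/12 kN
Load 3 — uniform load w=14 kN/m over full span:
  R_A = wL/2 = 14·12/2 = 84 kN
  R_B = wL/2 = 14·12/2 = 84 kN
Superposition: R_A = 1031/12 kN, R_B = 985/12 kN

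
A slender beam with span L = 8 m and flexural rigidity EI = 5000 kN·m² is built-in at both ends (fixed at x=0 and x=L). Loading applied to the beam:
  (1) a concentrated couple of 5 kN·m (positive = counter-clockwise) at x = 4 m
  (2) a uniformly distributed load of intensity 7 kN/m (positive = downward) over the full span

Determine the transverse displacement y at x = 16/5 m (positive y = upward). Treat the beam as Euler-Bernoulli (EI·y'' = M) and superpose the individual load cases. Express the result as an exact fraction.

y(16/5) = -5476/390625 m

Load 1 — applied couple M₀=5 kN·m at a=4 m (b=L-a=4):
  y_1 = (R_Ax³/6 - M_Ax²/2)/EI  [x≤a] with R_A=15/16, M_A=5/4 = ((15/16)·(16/5)³/6 - (5/4)·(16/5)²/2)/5000 = -4/15625 m
Load 2 — uniform load w=7 kN/m over full span:
  y_2 = -wx²(L-x)²/(24EI) = -7·(16/5)²·(8-(16/5))²/(24·5000) = -5376/390625 m
Superposition: y = Σ y_i = -5476/390625 m ≈ -0.014019 m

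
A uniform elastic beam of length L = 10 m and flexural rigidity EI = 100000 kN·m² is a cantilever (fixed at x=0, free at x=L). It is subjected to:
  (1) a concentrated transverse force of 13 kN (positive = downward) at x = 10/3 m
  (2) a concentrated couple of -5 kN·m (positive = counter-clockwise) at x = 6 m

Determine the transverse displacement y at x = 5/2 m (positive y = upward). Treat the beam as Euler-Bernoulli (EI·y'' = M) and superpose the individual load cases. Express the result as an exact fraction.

Load 1 — point force P=13 kN at a=10/3 m (b=L-a=20/3):
  y_1 = -Px²(3a-x)/(6EI)  [x≤a] = -13·(5/2)²·(3·(10/3)-(5/2))/(6·100000) = -13/12800 m
Load 2 — applied couple M₀=-5 kN·m at a=6 m (b=L-a=4):
  y_2 = M₀x²/(2EI)  [x≤a] = (-5)·(5/2)²/(2·100000) = -1/6400 m
Superposition: y = Σ y_i = -3/2560 m ≈ -0.001172 m

y(5/2) = -3/2560 m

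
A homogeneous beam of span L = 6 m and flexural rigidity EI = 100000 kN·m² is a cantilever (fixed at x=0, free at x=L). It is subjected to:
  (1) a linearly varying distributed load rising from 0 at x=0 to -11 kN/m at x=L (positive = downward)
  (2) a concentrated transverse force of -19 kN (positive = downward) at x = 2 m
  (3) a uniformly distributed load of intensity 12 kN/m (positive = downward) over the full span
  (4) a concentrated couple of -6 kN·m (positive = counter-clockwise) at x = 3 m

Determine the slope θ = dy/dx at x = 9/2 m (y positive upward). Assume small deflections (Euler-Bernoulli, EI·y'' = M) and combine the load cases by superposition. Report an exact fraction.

θ(9/2) = -29197/25600000 rad

Load 1 — triangular load w₀=-11 kN/m (0→w₀ over full span):
  θ_1 = (w₀Lx²/4-w₀L²x/3-w₀x⁴/(24L))/EI = ((-11)·6·(9/2)²/4-(-11)·6²·(9/2)/3-(-11)·(9/2)⁴/(24·6))/100000 = 74547/25600000 rad
Load 2 — point force P=-19 kN at a=2 m (b=L-a=4):
  θ_2 = -Pa²/(2EI)  [x>a] = -(-19)·2²/(2·100000) = 19/50000 rad
Load 3 — uniform load w=12 kN/m over full span:
  θ_3 = -wx(x²-3Lx+3L²)/(6EI) = -12·(9/2)·((9/2)²-3·6·(9/2)+3·6²)/(6·100000) = -1701/400000 rad
Load 4 — applied couple M₀=-6 kN·m at a=3 m (b=L-a=3):
  θ_4 = M₀a/EI  [x>a] = (-6)·3/100000 = -9/50000 rad
Superposition: θ = Σ θ_i = -29197/25600000 rad ≈ -0.001141 rad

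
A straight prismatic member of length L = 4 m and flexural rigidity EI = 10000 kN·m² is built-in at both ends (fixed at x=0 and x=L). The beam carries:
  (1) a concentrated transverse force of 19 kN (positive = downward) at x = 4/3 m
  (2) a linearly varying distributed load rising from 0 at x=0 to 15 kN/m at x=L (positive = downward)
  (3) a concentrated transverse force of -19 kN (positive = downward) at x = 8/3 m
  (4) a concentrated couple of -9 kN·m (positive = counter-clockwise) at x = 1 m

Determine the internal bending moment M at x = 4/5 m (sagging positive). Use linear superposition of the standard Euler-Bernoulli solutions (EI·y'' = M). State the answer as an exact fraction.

Load 1 — point force P=19 kN at a=4/3 m (b=L-a=8/3):
  M_1 = Pb²(3a+b)x/L³ - Pab²/L²  [x≤a] = 19·(8/3)²·(3·(4/3)+(8/3))·(4/5)/4³ - 19·(4/3)·(8/3)²/4² = 0 kN·m
Load 2 — triangular load w₀=15 kN/m (0→w₀ over full span):
  M_2 = 3w₀Lx/20 - w₀L²/30 - w₀x³/(6L) = 3·15·4·(4/5)/20 - 15·4²/30 - 15·(4/5)³/(6·4) = -28/25 kN·m
Load 3 — point force P=-19 kN at a=8/3 m (b=L-a=4/3):
  M_3 = Pb²(3a+b)x/L³ - Pab²/L²  [x≤a] = (-19)·(4/3)²·(3·(8/3)+(4/3))·(4/5)/4³ - (-19)·(8/3)·(4/3)²/4² = 76/45 kN·m
Load 4 — applied couple M₀=-9 kN·m at a=1 m (b=L-a=3):
  M_4 = R_Ax - M_A  [x≤a] with R_A=-81/32, M_A=27/16 = (-81/32)·(4/5) - (27/16) = -297/80 kN·m
Superposition: M = Σ M_i = -11317/3600 kN·m ≈ -3.143611 kN·m

M(4/5) = -11317/3600 kN·m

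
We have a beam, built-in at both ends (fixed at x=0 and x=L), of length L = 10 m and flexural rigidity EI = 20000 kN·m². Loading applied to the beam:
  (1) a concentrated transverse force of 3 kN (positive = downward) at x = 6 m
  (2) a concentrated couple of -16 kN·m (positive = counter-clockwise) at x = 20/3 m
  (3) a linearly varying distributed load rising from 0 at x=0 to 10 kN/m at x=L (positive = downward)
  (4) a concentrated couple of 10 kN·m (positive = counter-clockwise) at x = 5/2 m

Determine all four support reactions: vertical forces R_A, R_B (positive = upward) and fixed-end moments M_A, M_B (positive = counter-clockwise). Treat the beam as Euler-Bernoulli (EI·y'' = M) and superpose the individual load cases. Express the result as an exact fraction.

R_A = 45143/3000 kN, M_A = 5801/200 kN·m, R_B = 113857/3000 kN, M_B = -10239/200 kN·m

Load 1 — point force P=3 kN at a=6 m (b=L-a=4):
  R_A = Pb²(3a+b)/L³ = 3·4²·(3·6+4)/10³ = 132/125 kN
  M_A = Pab²/L² = 3·6·4²/10² = 72/25 kN·m
  R_B = Pa²(a+3b)/L³ = 3·6²·(6+3·4)/10³ = 243/125 kN
  M_B = -Pa²b/L² = -3·6²·4/10² = -108/25 kN·m
Load 2 — applied couple M₀=-16 kN·m at a=20/3 m (b=L-a=10/3):
  R_A = 6M₀ab/L³ = 6·(-16)·(20/3)·(10/3)/10³ = -32/15 kN
  M_A = M₀b(2a-b)/L² = (-16)·(10/3)·(2·(20/3)-(10/3))/10² = -16/3 kN·m
  R_B = -6M₀ab/L³ = -6·(-16)·(20/3)·(10/3)/10³ = 32/15 kN
  M_B = M₀a(2b-a)/L² = (-16)·(20/3)·(2·(10/3)-(20/3))/10² = 0 kN·m
Load 3 — triangular load w₀=10 kN/m (0→w₀ over full span):
  R_A = 3w₀L/20 = 3·10·10/20 = 15 kN
  M_A = w₀L²/30 = 10·10²/30 = 100/3 kN·m
  R_B = 7w₀L/20 = 7·10·10/20 = 35 kN
  M_B = -w₀L²/20 = -10·10²/20 = -50 kN·m
Load 4 — applied couple M₀=10 kN·m at a=5/2 m (b=L-a=15/2):
  R_A = 6M₀ab/L³ = 6·10·(5/2)·(15/2)/10³ = 9/8 kN
  M_A = M₀b(2a-b)/L² = 10·(15/2)·(2·(5/2)-(15/2))/10² = -15/8 kN·m
  R_B = -6M₀ab/L³ = -6·10·(5/2)·(15/2)/10³ = -9/8 kN
  M_B = M₀a(2b-a)/L² = 10·(5/2)·(2·(15/2)-(5/2))/10² = 25/8 kN·m
Superposition: R_A = 45143/3000 kN, M_A = 5801/200 kN·m, R_B = 113857/3000 kN, M_B = -10239/200 kN·m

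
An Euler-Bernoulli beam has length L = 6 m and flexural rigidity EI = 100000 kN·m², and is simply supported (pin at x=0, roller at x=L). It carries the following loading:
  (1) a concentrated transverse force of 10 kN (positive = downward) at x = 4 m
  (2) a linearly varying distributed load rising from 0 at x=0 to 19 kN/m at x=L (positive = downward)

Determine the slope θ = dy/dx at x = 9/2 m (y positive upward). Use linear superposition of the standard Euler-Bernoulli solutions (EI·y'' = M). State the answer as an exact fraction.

θ(9/2) = 843169/1152000000 rad

Load 1 — point force P=10 kN at a=4 m (b=L-a=2):
  θ_1 = -Pa(2L²-6Lx+3x²+a²)/(6LEI)  [x>a] = -10·4·(2·6²-6·6·(9/2)+3·(9/2)²+4²)/(6·6·100000) = 53/360000 rad
Load 2 — triangular load w₀=19 kN/m (0→w₀ over full span):
  θ_2 = -w₀(7L⁴-30L²x²+15x⁴)/(360LEI) = -19·(7·6⁴-30·6²·(9/2)²+15·(9/2)⁴)/(360·6·100000) = 74841/128000000 rad
Superposition: θ = Σ θ_i = 843169/1152000000 rad ≈ 0.000732 rad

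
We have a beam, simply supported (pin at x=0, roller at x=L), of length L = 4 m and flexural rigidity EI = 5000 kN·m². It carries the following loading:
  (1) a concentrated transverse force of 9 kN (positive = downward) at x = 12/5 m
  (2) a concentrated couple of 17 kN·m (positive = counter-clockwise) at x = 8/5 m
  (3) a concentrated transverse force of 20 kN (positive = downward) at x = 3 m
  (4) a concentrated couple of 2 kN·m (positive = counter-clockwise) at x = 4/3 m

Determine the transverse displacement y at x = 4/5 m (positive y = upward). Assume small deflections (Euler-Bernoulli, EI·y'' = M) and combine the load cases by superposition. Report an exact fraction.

Load 1 — point force P=9 kN at a=12/5 m (b=L-a=8/5):
  y_1 = -Pbx(L²-b²-x²)/(6LEI)  [x≤a] = -9·(8/5)·(4/5)·(4²-(8/5)²-(4/5)²)/(6·4·5000) = -96/78125 m
Load 2 — applied couple M₀=17 kN·m at a=8/5 m (b=L-a=12/5):
  y_2 = (M₀x³/(6L)+C₁x)/EI  [x≤a] with C₁=M₀(3b²-L²)/(6L)=68/75 = (17·(4/5)³/(6·4)+(68/75)·(4/5))/5000 = 17/78125 m
Load 3 — point force P=20 kN at a=3 m (b=L-a=1):
  y_3 = -Pbx(L²-b²-x²)/(6LEI)  [x≤a] = -20·1·(4/5)·(4²-1²-(4/5)²)/(6·4·5000) = -359/187500 m
Load 4 — applied couple M₀=2 kN·m at a=4/3 m (b=L-a=8/3):
  y_4 = (M₀x³/(6L)+C₁x)/EI  [x≤a] with C₁=M₀(3b²-L²)/(6L)=4/9 = (2·(4/5)³/(6·4)+(4/9)·(4/5))/5000 = 56/703125 m
Superposition: y = Σ y_i = -1601/562500 m ≈ -0.002846 m

y(4/5) = -1601/562500 m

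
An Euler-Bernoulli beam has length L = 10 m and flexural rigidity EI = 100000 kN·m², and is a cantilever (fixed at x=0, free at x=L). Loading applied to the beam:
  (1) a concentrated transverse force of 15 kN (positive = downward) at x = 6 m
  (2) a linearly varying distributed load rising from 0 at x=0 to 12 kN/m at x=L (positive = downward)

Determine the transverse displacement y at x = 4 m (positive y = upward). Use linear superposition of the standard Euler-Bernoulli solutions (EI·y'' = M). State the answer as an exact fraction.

Load 1 — point force P=15 kN at a=6 m (b=L-a=4):
  y_1 = -Px²(3a-x)/(6EI)  [x≤a] = -15·4²·(3·6-4)/(6·100000) = -7/1250 m
Load 2 — triangular load w₀=12 kN/m (0→w₀ over full span):
  y_2 = (w₀Lx³/12-w₀L²x²/6-w₀x⁵/(120L))/EI = (12·10·4³/12-12·10²·4²/6-12·4⁵/(120·10))/100000 = -2008/78125 m
Superposition: y = Σ y_i = -4891/156250 m ≈ -0.031302 m

y(4) = -4891/156250 m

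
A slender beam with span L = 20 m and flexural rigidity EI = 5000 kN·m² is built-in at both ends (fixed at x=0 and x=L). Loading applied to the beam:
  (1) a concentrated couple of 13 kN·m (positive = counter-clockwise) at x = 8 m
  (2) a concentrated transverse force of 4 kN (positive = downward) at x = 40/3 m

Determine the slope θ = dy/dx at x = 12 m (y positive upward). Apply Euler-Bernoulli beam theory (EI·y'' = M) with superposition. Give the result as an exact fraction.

Load 1 — applied couple M₀=13 kN·m at a=8 m (b=L-a=12):
  θ_1 = (R_Ax²/2 - M_Ax - M₀(x-a))/EI  [x>a] with R_A=117/125, M_A=39/25 = ((117/125)·12²/2 - (39/25)·12 - 13·(12-8))/5000 = -52/78125 rad
Load 2 — point force P=4 kN at a=40/3 m (b=L-a=20/3):
  θ_2 = -Pb²x(2aL-(3a+b)x)/(2L³EI)  [x≤a] = -4·(20/3)²·12·(2·(40/3)·20-(3·(40/3)+(20/3))·12)/(2·20³·5000) = 4/5625 rad
Superposition: θ = Σ θ_i = 32/703125 rad ≈ 0.000046 rad

θ(12) = 32/703125 rad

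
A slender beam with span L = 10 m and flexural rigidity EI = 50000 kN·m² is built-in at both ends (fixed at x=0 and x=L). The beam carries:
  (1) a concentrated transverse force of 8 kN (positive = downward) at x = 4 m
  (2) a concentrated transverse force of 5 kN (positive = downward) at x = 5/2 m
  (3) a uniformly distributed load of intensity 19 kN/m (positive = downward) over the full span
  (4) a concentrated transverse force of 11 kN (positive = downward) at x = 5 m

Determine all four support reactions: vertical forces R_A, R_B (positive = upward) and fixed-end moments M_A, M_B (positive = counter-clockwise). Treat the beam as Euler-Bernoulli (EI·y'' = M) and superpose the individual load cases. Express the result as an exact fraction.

R_A = 439611/4000 kN, M_A = 457523/2400 kN·m, R_B = 416389/4000 kN, M_B = -437057/2400 kN·m

Load 1 — point force P=8 kN at a=4 m (b=L-a=6):
  R_A = Pb²(3a+b)/L³ = 8·6²·(3·4+6)/10³ = 648/125 kN
  M_A = Pab²/L² = 8·4·6²/10² = 288/25 kN·m
  R_B = Pa²(a+3b)/L³ = 8·4²·(4+3·6)/10³ = 352/125 kN
  M_B = -Pa²b/L² = -8·4²·6/10² = -192/25 kN·m
Load 2 — point force P=5 kN at a=5/2 m (b=L-a=15/2):
  R_A = Pb²(3a+b)/L³ = 5·(15/2)²·(3·(5/2)+(15/2))/10³ = 135/32 kN
  M_A = Pab²/L² = 5·(5/2)·(15/2)²/10² = 225/32 kN·m
  R_B = Pa²(a+3b)/L³ = 5·(5/2)²·((5/2)+3·(15/2))/10³ = 25/32 kN
  M_B = -Pa²b/L² = -5·(5/2)²·(15/2)/10² = -75/32 kN·m
Load 3 — uniform load w=19 kN/m over full span:
  R_A = wL/2 = 19·10/2 = 95 kN
  M_A = wL²/12 = 19·10²/12 = 475/3 kN·m
  R_B = wL/2 = 19·10/2 = 95 kN
  M_B = -wL²/12 = -19·10²/12 = -475/3 kN·m
Load 4 — point force P=11 kN at a=5 m (b=L-a=5):
  R_A = Pb²(3a+b)/L³ = 11·5²·(3·5+5)/10³ = 11/2 kN
  M_A = Pab²/L² = 11·5·5²/10² = 55/4 kN·m
  R_B = Pa²(a+3b)/L³ = 11·5²·(5+3·5)/10³ = 11/2 kN
  M_B = -Pa²b/L² = -11·5²·5/10² = -55/4 kN·m
Superposition: R_A = 439611/4000 kN, M_A = 457523/2400 kN·m, R_B = 416389/4000 kN, M_B = -437057/2400 kN·m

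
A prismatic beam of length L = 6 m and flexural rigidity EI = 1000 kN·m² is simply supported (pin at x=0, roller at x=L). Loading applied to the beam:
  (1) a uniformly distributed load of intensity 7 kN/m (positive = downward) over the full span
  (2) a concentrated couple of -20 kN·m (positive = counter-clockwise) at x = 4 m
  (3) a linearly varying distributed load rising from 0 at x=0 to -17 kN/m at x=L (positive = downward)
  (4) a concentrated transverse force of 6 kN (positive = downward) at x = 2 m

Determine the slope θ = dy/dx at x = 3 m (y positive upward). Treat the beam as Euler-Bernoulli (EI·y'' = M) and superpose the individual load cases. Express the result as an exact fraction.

θ(3) = 357/80000 rad

Load 1 — uniform load w=7 kN/m over full span:
  θ_1 = -w(L³-6Lx²+4x³)/(24EI) = -7·(6³-6·6·3²+4·3³)/(24·1000) = 0 rad
Load 2 — applied couple M₀=-20 kN·m at a=4 m (b=L-a=2):
  θ_2 = (M₀x²/(2L)+C₁)/EI  [x≤a] with C₁=M₀(3b²-L²)/(6L)=40/3 = ((-20)·3²/(2·6)+(40/3))/1000 = -1/600 rad
Load 3 — triangular load w₀=-17 kN/m (0→w₀ over full span):
  θ_3 = -w₀(7L⁴-30L²x²+15x⁴)/(360LEI) = -(-17)·(7·6⁴-30·6²·3²+15·3⁴)/(360·6·1000) = 357/80000 rad
Load 4 — point force P=6 kN at a=2 m (b=L-a=4):
  θ_4 = -Pa(2L²-6Lx+3x²+a²)/(6LEI)  [x>a] = -6·2·(2·6²-6·6·3+3·3²+2²)/(6·6·1000) = 1/600 rad
Superposition: θ = Σ θ_i = 357/80000 rad ≈ 0.004463 rad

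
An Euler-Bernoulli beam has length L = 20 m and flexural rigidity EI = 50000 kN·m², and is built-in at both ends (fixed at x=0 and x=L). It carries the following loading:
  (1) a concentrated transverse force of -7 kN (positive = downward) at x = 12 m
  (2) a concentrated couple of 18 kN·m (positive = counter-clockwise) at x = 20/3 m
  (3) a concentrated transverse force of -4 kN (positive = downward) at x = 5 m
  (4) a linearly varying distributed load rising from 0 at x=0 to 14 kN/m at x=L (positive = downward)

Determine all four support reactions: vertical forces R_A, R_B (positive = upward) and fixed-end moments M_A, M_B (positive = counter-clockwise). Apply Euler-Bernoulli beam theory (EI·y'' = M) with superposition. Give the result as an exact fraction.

R_A = 37361/1000 kN, M_A = 48593/300 kN·m, R_B = 91639/1000 kN, M_B = -25009/100 kN·m

Load 1 — point force P=-7 kN at a=12 m (b=L-a=8):
  R_A = Pb²(3a+b)/L³ = (-7)·8²·(3·12+8)/20³ = -308/125 kN
  M_A = Pab²/L² = (-7)·12·8²/20² = -336/25 kN·m
  R_B = Pa²(a+3b)/L³ = (-7)·12²·(12+3·8)/20³ = -567/125 kN
  M_B = -Pa²b/L² = -(-7)·12²·8/20² = 504/25 kN·m
Load 2 — applied couple M₀=18 kN·m at a=20/3 m (b=L-a=40/3):
  R_A = 6M₀ab/L³ = 6·18·(20/3)·(40/3)/20³ = 6/5 kN
  M_A = M₀b(2a-b)/L² = 18·(40/3)·(2·(20/3)-(40/3))/20² = 0 kN·m
  R_B = -6M₀ab/L³ = -6·18·(20/3)·(40/3)/20³ = -6/5 kN
  M_B = M₀a(2b-a)/L² = 18·(20/3)·(2·(40/3)-(20/3))/20² = 6 kN·m
Load 3 — point force P=-4 kN at a=5 m (b=L-a=15):
  R_A = Pb²(3a+b)/L³ = (-4)·15²·(3·5+15)/20³ = -27/8 kN
  M_A = Pab²/L² = (-4)·5·15²/20² = -45/4 kN·m
  R_B = Pa²(a+3b)/L³ = (-4)·5²·(5+3·15)/20³ = -5/8 kN
  M_B = -Pa²b/L² = -(-4)·5²·15/20² = 15/4 kN·m
Load 4 — triangular load w₀=14 kN/m (0→w₀ over full span):
  R_A = 3w₀L/20 = 3·14·20/20 = 42 kN
  M_A = w₀L²/30 = 14·20²/30 = 560/3 kN·m
  R_B = 7w₀L/20 = 7·14·20/20 = 98 kN
  M_B = -w₀L²/20 = -14·20²/20 = -280 kN·m
Superposition: R_A = 37361/1000 kN, M_A = 48593/300 kN·m, R_B = 91639/1000 kN, M_B = -25009/100 kN·m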